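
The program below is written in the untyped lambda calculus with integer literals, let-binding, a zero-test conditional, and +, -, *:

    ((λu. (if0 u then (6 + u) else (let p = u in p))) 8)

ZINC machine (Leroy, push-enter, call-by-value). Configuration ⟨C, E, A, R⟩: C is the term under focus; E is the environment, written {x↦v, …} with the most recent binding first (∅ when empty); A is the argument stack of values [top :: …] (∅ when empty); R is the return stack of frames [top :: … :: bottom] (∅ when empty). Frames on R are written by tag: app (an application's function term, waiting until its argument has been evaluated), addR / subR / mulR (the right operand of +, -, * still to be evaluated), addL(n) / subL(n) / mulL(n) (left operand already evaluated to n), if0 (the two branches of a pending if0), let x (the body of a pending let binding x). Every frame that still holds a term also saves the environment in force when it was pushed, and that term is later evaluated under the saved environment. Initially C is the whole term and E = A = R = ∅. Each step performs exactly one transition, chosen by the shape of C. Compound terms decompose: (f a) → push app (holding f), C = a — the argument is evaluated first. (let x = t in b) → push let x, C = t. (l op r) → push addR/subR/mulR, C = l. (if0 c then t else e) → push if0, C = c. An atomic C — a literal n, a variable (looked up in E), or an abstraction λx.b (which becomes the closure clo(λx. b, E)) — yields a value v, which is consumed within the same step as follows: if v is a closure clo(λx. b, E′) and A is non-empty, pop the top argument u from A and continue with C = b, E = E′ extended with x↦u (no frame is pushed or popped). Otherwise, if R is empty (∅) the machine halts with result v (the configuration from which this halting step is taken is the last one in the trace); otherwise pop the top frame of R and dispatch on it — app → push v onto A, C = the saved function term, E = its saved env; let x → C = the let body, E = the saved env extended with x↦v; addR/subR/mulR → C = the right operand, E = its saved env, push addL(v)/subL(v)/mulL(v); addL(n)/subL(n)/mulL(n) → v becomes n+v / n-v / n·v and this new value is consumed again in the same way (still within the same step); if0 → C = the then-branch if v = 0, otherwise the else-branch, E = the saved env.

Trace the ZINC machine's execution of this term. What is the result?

t=0: ⟨C=((λu. (if0 u then (6 + u) else (let p = u in p))) 8); E=∅; A=∅; R=∅⟩
t=1: ⟨C=8; E=∅; A=∅; R=[app]⟩
t=2: ⟨C=(λu. (if0 u then (6 + u) else (let p = u in p))); E=∅; A=[8]; R=∅⟩
t=3: ⟨C=(if0 u then (6 + u) else (let p = u in p)); E={u↦8}; A=∅; R=∅⟩
t=4: ⟨C=u; E={u↦8}; A=∅; R=[if0]⟩
t=5: ⟨C=(let p = u in p); E={u↦8}; A=∅; R=∅⟩
t=6: ⟨C=u; E={u↦8}; A=∅; R=[let p]⟩
t=7: ⟨C=p; E={p↦8, u↦8}; A=∅; R=∅⟩
→ final value 8

Answer: 8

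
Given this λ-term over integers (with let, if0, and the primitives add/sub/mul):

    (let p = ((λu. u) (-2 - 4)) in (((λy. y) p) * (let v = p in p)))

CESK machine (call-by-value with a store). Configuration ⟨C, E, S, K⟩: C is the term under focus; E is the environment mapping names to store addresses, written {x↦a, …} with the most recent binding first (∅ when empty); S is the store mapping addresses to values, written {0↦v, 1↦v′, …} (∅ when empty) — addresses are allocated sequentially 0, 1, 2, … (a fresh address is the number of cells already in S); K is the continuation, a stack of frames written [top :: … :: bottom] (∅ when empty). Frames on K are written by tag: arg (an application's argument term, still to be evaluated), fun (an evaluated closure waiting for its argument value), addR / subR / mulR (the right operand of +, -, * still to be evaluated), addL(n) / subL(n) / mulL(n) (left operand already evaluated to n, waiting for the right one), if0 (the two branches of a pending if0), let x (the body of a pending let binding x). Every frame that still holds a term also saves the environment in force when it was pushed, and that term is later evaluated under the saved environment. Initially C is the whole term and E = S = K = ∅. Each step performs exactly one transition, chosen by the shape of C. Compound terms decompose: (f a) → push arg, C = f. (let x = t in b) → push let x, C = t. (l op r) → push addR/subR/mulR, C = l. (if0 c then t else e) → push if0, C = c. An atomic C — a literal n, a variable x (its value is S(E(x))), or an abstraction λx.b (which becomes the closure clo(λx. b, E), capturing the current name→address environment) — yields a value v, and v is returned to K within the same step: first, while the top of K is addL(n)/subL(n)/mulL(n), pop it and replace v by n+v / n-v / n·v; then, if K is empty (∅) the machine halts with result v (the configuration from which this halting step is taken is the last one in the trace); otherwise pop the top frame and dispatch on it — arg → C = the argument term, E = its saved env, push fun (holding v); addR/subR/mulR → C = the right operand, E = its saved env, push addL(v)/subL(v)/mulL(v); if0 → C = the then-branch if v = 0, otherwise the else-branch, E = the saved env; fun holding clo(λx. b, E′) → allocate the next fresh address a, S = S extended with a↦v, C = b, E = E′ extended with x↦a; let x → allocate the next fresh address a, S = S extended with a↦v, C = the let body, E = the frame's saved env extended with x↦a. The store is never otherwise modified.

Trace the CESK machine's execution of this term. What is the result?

[0] <C=(let p = ((λu. u) (-2 - 4)) in (((λy. y) p) * (let v = p in p))), E=∅, S=∅, K=∅>
[1] <C=((λu. u) (-2 - 4)), E=∅, S=∅, K=[let p]>
[2] <C=(λu. u), E=∅, S=∅, K=[arg :: let p]>
[3] <C=(-2 - 4), E=∅, S=∅, K=[fun :: let p]>
[4] <C=-2, E=∅, S=∅, K=[subR :: fun :: let p]>
[5] <C=4, E=∅, S=∅, K=[subL(-2) :: fun :: let p]>
[6] <C=u, E={u↦0}, S={0↦-6}, K=[let p]>
[7] <C=(((λy. y) p) * (let v = p in p)), E={p↦1}, S={0↦-6, 1↦-6}, K=∅>
[8] <C=((λy. y) p), E={p↦1}, S={0↦-6, 1↦-6}, K=[mulR]>
[9] <C=(λy. y), E={p↦1}, S={0↦-6, 1↦-6}, K=[arg :: mulR]>
[10] <C=p, E={p↦1}, S={0↦-6, 1↦-6}, K=[fun :: mulR]>
[11] <C=y, E={y↦2, p↦1}, S={0↦-6, 1↦-6, 2↦-6}, K=[mulR]>
[12] <C=(let v = p in p), E={p↦1}, S={0↦-6, 1↦-6, 2↦-6}, K=[mulL(-6)]>
[13] <C=p, E={p↦1}, S={0↦-6, 1↦-6, 2↦-6}, K=[let v :: mulL(-6)]>
[14] <C=p, E={v↦3, p↦1}, S={0↦-6, 1↦-6, 2↦-6, 3↦-6}, K=[mulL(-6)]>
→ final value 36

Answer: 36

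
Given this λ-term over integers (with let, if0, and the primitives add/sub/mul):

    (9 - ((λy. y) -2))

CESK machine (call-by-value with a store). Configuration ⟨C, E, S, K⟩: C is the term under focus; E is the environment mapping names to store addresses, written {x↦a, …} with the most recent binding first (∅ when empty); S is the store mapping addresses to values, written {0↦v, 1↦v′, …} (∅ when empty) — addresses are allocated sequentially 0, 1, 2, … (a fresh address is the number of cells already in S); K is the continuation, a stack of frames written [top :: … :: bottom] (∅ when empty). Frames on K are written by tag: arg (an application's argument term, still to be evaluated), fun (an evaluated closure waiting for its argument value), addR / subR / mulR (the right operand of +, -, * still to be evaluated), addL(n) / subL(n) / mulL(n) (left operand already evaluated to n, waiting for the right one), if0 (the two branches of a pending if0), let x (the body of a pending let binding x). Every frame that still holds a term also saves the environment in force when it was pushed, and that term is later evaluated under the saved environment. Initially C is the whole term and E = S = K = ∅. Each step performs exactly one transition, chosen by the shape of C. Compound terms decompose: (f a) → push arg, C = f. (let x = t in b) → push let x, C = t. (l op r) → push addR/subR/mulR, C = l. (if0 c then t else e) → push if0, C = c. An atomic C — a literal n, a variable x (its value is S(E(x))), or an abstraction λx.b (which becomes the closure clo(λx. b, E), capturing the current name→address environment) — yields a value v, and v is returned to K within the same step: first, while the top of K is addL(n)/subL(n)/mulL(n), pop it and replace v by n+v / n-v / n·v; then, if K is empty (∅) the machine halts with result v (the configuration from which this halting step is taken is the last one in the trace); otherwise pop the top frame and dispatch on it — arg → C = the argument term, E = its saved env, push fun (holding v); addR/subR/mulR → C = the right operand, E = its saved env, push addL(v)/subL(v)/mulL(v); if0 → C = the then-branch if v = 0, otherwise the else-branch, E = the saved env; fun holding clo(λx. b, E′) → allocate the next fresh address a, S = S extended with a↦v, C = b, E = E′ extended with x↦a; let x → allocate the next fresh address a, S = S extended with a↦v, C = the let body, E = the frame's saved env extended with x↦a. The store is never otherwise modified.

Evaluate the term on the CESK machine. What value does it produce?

Answer: 11

Execution trace:
t=0: ⟨C=(9 - ((λy. y) -2)); E=∅; S=∅; K=∅⟩
t=1: ⟨C=9; E=∅; S=∅; K=[subR]⟩
t=2: ⟨C=((λy. y) -2); E=∅; S=∅; K=[subL(9)]⟩
t=3: ⟨C=(λy. y); E=∅; S=∅; K=[arg :: subL(9)]⟩
t=4: ⟨C=-2; E=∅; S=∅; K=[fun :: subL(9)]⟩
t=5: ⟨C=y; E={y↦0}; S={0↦-2}; K=[subL(9)]⟩
→ final value 11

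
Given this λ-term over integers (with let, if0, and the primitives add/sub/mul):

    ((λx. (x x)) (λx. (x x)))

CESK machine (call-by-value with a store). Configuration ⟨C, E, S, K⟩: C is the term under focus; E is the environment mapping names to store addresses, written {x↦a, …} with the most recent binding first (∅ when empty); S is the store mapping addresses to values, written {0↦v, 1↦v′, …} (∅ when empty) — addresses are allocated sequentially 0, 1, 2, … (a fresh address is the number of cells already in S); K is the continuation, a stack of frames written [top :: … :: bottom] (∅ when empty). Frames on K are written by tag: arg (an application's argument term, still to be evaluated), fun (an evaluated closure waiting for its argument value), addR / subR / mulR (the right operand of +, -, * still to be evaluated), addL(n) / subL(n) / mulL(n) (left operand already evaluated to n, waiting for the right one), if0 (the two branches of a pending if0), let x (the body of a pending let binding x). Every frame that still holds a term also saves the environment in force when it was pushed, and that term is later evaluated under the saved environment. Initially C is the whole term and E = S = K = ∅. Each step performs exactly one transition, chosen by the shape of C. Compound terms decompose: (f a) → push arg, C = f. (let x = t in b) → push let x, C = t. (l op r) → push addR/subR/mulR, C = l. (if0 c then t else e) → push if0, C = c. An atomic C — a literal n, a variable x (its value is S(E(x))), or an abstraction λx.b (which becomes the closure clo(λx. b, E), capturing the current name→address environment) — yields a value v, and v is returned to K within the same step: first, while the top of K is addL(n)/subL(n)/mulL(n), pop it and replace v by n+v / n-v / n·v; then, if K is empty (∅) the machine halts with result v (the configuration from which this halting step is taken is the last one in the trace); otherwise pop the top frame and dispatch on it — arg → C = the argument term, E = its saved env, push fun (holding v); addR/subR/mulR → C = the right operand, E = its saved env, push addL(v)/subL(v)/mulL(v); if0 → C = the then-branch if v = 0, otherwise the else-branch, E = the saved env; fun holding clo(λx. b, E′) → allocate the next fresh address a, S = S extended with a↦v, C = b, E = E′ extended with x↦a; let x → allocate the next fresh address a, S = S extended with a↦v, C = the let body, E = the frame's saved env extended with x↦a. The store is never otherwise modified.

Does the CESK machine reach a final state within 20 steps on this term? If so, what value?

Answer: DIVERGES (no final state within 20 steps)

Derivation:
step 0: ⟨C=((λx. (x x)) (λx. (x x))); E=∅; S=∅; K=∅⟩
step 1: ⟨C=(λx. (x x)); E=∅; S=∅; K=[arg]⟩
step 2: ⟨C=(λx. (x x)); E=∅; S=∅; K=[fun]⟩
step 3: ⟨C=(x x); E={x↦0}; S={0↦clo(λx. (x x), ∅)}; K=∅⟩
step 4: ⟨C=x; E={x↦0}; S={0↦clo(λx. (x x), ∅)}; K=[arg]⟩
step 5: ⟨C=x; E={x↦0}; S={0↦clo(λx. (x x), ∅)}; K=[fun]⟩
step 6: ⟨C=(x x); E={x↦1}; S={0↦clo(λx. (x x), ∅), 1↦clo(λx. (x x), ∅)}; K=∅⟩
step 7: ⟨C=x; E={x↦1}; S={0↦clo(λx. (x x), ∅), 1↦clo(λx. (x x), ∅)}; K=[arg]⟩
step 8: ⟨C=x; E={x↦1}; S={0↦clo(λx. (x x), ∅), 1↦clo(λx. (x x), ∅)}; K=[fun]⟩
step 9: ⟨C=(x x); E={x↦2}; S={0↦clo(λx. (x x), ∅), 1↦clo(λx. (x x), ∅), 2↦clo(λx. (x x), ∅)}; K=∅⟩
step 10: ⟨C=x; E={x↦2}; S={0↦clo(λx. (x x), ∅), 1↦clo(λx. (x x), ∅), 2↦clo(λx. (x x), ∅)}; K=[arg]⟩
step 11: ⟨C=x; E={x↦2}; S={0↦clo(λx. (x x), ∅), 1↦clo(λx. (x x), ∅), 2↦clo(λx. (x x), ∅)}; K=[fun]⟩
step 12: ⟨C=(x x); E={x↦3}; S={0↦clo(λx. (x x), ∅), 1↦clo(λx. (x x), ∅), 2↦clo(λx. (x x), ∅), 3↦clo(λx. (x x), ∅)}; K=∅⟩
step 13: ⟨C=x; E={x↦3}; S={0↦clo(λx. (x x), ∅), 1↦clo(λx. (x x), ∅), 2↦clo(λx. (x x), ∅), 3↦clo(λx. (x x), ∅)}; K=[arg]⟩
step 14: ⟨C=x; E={x↦3}; S={0↦clo(λx. (x x), ∅), 1↦clo(λx. (x x), ∅), 2↦clo(λx. (x x), ∅), 3↦clo(λx. (x x), ∅)}; K=[fun]⟩
step 15: ⟨C=(x x); E={x↦4}; S={0↦clo(λx. (x x), ∅), 1↦clo(λx. (x x), ∅), 2↦clo(λx. (x x), ∅), 3↦clo(λx. (x x), ∅), 4↦clo(λx. (x x), ∅)}; K=∅⟩
step 16: ⟨C=x; E={x↦4}; S={0↦clo(λx. (x x), ∅), 1↦clo(λx. (x x), ∅), 2↦clo(λx. (x x), ∅), 3↦clo(λx. (x x), ∅), 4↦clo(λx. (x x), ∅)}; K=[arg]⟩
step 17: ⟨C=x; E={x↦4}; S={0↦clo(λx. (x x), ∅), 1↦clo(λx. (x x), ∅), 2↦clo(λx. (x x), ∅), 3↦clo(λx. (x x), ∅), 4↦clo(λx. (x x), ∅)}; K=[fun]⟩
step 18: ⟨C=(x x); E={x↦5}; S={0↦clo(λx. (x x), ∅), 1↦clo(λx. (x x), ∅), 2↦clo(λx. (x x), ∅), 3↦clo(λx. (x x), ∅), 4↦clo(λx. (x x), ∅), 5↦clo(λx. (x x), ∅)}; K=∅⟩
step 19: ⟨C=x; E={x↦5}; S={0↦clo(λx. (x x), ∅), 1↦clo(λx. (x x), ∅), 2↦clo(λx. (x x), ∅), 3↦clo(λx. (x x), ∅), 4↦clo(λx. (x x), ∅), 5↦clo(λx. (x x), ∅)}; K=[arg]⟩
step 20: ⟨C=x; E={x↦5}; S={0↦clo(λx. (x x), ∅), 1↦clo(λx. (x x), ∅), 2↦clo(λx. (x x), ∅), 3↦clo(λx. (x x), ∅), 4↦clo(λx. (x x), ∅), 5↦clo(λx. (x x), ∅)}; K=[fun]⟩
→ 20 transitions taken and the configuration is still not final: no result within 20 steps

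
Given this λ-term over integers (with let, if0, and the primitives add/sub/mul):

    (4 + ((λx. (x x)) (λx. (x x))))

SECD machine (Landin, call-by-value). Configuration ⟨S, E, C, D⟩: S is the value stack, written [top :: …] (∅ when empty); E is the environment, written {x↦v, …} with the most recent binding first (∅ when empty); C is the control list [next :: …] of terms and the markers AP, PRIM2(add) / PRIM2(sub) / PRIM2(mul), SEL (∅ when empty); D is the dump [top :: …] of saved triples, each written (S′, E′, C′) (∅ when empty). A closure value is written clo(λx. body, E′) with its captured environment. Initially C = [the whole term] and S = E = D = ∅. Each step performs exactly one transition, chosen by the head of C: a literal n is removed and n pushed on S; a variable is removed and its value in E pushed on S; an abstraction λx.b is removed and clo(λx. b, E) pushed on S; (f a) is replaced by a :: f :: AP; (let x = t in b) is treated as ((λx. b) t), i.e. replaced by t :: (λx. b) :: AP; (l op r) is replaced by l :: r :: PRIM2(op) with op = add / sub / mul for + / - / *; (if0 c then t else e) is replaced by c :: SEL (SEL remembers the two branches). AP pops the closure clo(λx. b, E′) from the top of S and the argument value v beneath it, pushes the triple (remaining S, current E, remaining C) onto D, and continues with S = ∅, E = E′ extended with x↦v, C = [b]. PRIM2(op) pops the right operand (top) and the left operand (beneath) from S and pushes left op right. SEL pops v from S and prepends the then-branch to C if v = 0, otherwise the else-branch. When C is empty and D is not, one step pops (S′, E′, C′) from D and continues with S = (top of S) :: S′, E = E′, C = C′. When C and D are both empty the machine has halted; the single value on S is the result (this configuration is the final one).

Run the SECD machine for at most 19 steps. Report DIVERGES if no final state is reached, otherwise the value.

[0] ⟨S=∅; E=∅; C=[(4 + ((λx. (x x)) (λx. (x x))))]; D=∅⟩
[1] ⟨S=∅; E=∅; C=[4 :: ((λx. (x x)) (λx. (x x))) :: PRIM2(add)]; D=∅⟩
[2] ⟨S=[4]; E=∅; C=[((λx. (x x)) (λx. (x x))) :: PRIM2(add)]; D=∅⟩
[3] ⟨S=[4]; E=∅; C=[(λx. (x x)) :: (λx. (x x)) :: AP :: PRIM2(add)]; D=∅⟩
[4] ⟨S=[clo(λx. (x x), ∅) :: 4]; E=∅; C=[(λx. (x x)) :: AP :: PRIM2(add)]; D=∅⟩
[5] ⟨S=[clo(λx. (x x), ∅) :: clo(λx. (x x), ∅) :: 4]; E=∅; C=[AP :: PRIM2(add)]; D=∅⟩
[6] ⟨S=∅; E={x↦clo(λx. (x x), ∅)}; C=[(x x)]; D=[([4], ∅, [PRIM2(add)])]⟩
[7] ⟨S=∅; E={x↦clo(λx. (x x), ∅)}; C=[x :: x :: AP]; D=[([4], ∅, [PRIM2(add)])]⟩
[8] ⟨S=[clo(λx. (x x), ∅)]; E={x↦clo(λx. (x x), ∅)}; C=[x :: AP]; D=[([4], ∅, [PRIM2(add)])]⟩
[9] ⟨S=[clo(λx. (x x), ∅) :: clo(λx. (x x), ∅)]; E={x↦clo(λx. (x x), ∅)}; C=[AP]; D=[([4], ∅, [PRIM2(add)])]⟩
[10] ⟨S=∅; E={x↦clo(λx. (x x), ∅)}; C=[(x x)]; D=[(∅, {x↦clo(λx. (x x), ∅)}, ∅) :: ([4], ∅, [PRIM2(add)])]⟩
[11] ⟨S=∅; E={x↦clo(λx. (x x), ∅)}; C=[x :: x :: AP]; D=[(∅, {x↦clo(λx. (x x), ∅)}, ∅) :: ([4], ∅, [PRIM2(add)])]⟩
[12] ⟨S=[clo(λx. (x x), ∅)]; E={x↦clo(λx. (x x), ∅)}; C=[x :: AP]; D=[(∅, {x↦clo(λx. (x x), ∅)}, ∅) :: ([4], ∅, [PRIM2(add)])]⟩
[13] ⟨S=[clo(λx. (x x), ∅) :: clo(λx. (x x), ∅)]; E={x↦clo(λx. (x x), ∅)}; C=[AP]; D=[(∅, {x↦clo(λx. (x x), ∅)}, ∅) :: ([4], ∅, [PRIM2(add)])]⟩
[14] ⟨S=∅; E={x↦clo(λx. (x x), ∅)}; C=[(x x)]; D=[(∅, {x↦clo(λx. (x x), ∅)}, ∅) :: (∅, {x↦clo(λx. (x x), ∅)}, ∅) :: ([4], ∅, [PRIM2(add)])]⟩
[15] ⟨S=∅; E={x↦clo(λx. (x x), ∅)}; C=[x :: x :: AP]; D=[(∅, {x↦clo(λx. (x x), ∅)}, ∅) :: (∅, {x↦clo(λx. (x x), ∅)}, ∅) :: ([4], ∅, [PRIM2(add)])]⟩
[16] ⟨S=[clo(λx. (x x), ∅)]; E={x↦clo(λx. (x x), ∅)}; C=[x :: AP]; D=[(∅, {x↦clo(λx. (x x), ∅)}, ∅) :: (∅, {x↦clo(λx. (x x), ∅)}, ∅) :: ([4], ∅, [PRIM2(add)])]⟩
[17] ⟨S=[clo(λx. (x x), ∅) :: clo(λx. (x x), ∅)]; E={x↦clo(λx. (x x), ∅)}; C=[AP]; D=[(∅, {x↦clo(λx. (x x), ∅)}, ∅) :: (∅, {x↦clo(λx. (x x), ∅)}, ∅) :: ([4], ∅, [PRIM2(add)])]⟩
[18] ⟨S=∅; E={x↦clo(λx. (x x), ∅)}; C=[(x x)]; D=[(∅, {x↦clo(λx. (x x), ∅)}, ∅) :: (∅, {x↦clo(λx. (x x), ∅)}, ∅) :: (∅, {x↦clo(λx. (x x), ∅)}, ∅) :: ([4], ∅, [PRIM2(add)])]⟩
[19] ⟨S=∅; E={x↦clo(λx. (x x), ∅)}; C=[x :: x :: AP]; D=[(∅, {x↦clo(λx. (x x), ∅)}, ∅) :: (∅, {x↦clo(λx. (x x), ∅)}, ∅) :: (∅, {x↦clo(λx. (x x), ∅)}, ∅) :: ([4], ∅, [PRIM2(add)])]⟩
→ 19 transitions taken and the configuration is still not final: no result within 19 steps

Answer: DIVERGES (no final state within 19 steps)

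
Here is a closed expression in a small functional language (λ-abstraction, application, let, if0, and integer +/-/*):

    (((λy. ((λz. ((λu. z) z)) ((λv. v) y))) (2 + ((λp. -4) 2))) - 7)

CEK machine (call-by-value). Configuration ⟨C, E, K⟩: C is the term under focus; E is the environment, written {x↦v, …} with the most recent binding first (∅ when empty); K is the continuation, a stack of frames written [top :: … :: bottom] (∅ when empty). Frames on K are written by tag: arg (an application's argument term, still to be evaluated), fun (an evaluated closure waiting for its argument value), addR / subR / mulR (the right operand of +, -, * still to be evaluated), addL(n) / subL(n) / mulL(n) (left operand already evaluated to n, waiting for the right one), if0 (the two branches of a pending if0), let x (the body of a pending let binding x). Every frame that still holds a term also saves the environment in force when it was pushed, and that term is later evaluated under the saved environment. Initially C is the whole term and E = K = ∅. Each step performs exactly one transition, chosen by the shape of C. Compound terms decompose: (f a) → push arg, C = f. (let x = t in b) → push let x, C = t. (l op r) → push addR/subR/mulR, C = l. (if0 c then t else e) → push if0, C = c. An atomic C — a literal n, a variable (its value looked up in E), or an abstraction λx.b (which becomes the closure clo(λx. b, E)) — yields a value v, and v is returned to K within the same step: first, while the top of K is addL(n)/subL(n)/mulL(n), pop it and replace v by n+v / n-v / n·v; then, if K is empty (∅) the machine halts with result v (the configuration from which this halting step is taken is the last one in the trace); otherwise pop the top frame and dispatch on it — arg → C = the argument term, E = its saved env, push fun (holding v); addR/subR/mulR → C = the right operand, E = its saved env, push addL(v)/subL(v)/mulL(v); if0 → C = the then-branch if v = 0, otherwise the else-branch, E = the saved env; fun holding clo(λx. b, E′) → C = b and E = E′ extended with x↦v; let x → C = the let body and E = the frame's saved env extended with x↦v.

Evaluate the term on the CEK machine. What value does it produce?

[0] ⟨C=(((λy. ((λz. ((λu. z) z)) ((λv. v) y))) (2 + ((λp. -4) 2))) - 7); E=∅; K=∅⟩
[1] ⟨C=((λy. ((λz. ((λu. z) z)) ((λv. v) y))) (2 + ((λp. -4) 2))); E=∅; K=[subR]⟩
[2] ⟨C=(λy. ((λz. ((λu. z) z)) ((λv. v) y))); E=∅; K=[arg :: subR]⟩
[3] ⟨C=(2 + ((λp. -4) 2)); E=∅; K=[fun :: subR]⟩
[4] ⟨C=2; E=∅; K=[addR :: fun :: subR]⟩
[5] ⟨C=((λp. -4) 2); E=∅; K=[addL(2) :: fun :: subR]⟩
[6] ⟨C=(λp. -4); E=∅; K=[arg :: addL(2) :: fun :: subR]⟩
[7] ⟨C=2; E=∅; K=[fun :: addL(2) :: fun :: subR]⟩
[8] ⟨C=-4; E={p↦2}; K=[addL(2) :: fun :: subR]⟩
[9] ⟨C=((λz. ((λu. z) z)) ((λv. v) y)); E={y↦-2}; K=[subR]⟩
[10] ⟨C=(λz. ((λu. z) z)); E={y↦-2}; K=[arg :: subR]⟩
[11] ⟨C=((λv. v) y); E={y↦-2}; K=[fun :: subR]⟩
[12] ⟨C=(λv. v); E={y↦-2}; K=[arg :: fun :: subR]⟩
[13] ⟨C=y; E={y↦-2}; K=[fun :: fun :: subR]⟩
[14] ⟨C=v; E={v↦-2, y↦-2}; K=[fun :: subR]⟩
[15] ⟨C=((λu. z) z); E={z↦-2, y↦-2}; K=[subR]⟩
[16] ⟨C=(λu. z); E={z↦-2, y↦-2}; K=[arg :: subR]⟩
[17] ⟨C=z; E={z↦-2, y↦-2}; K=[fun :: subR]⟩
[18] ⟨C=z; E={u↦-2, z↦-2, y↦-2}; K=[subR]⟩
[19] ⟨C=7; E=∅; K=[subL(-2)]⟩
→ final value -9

Answer: -9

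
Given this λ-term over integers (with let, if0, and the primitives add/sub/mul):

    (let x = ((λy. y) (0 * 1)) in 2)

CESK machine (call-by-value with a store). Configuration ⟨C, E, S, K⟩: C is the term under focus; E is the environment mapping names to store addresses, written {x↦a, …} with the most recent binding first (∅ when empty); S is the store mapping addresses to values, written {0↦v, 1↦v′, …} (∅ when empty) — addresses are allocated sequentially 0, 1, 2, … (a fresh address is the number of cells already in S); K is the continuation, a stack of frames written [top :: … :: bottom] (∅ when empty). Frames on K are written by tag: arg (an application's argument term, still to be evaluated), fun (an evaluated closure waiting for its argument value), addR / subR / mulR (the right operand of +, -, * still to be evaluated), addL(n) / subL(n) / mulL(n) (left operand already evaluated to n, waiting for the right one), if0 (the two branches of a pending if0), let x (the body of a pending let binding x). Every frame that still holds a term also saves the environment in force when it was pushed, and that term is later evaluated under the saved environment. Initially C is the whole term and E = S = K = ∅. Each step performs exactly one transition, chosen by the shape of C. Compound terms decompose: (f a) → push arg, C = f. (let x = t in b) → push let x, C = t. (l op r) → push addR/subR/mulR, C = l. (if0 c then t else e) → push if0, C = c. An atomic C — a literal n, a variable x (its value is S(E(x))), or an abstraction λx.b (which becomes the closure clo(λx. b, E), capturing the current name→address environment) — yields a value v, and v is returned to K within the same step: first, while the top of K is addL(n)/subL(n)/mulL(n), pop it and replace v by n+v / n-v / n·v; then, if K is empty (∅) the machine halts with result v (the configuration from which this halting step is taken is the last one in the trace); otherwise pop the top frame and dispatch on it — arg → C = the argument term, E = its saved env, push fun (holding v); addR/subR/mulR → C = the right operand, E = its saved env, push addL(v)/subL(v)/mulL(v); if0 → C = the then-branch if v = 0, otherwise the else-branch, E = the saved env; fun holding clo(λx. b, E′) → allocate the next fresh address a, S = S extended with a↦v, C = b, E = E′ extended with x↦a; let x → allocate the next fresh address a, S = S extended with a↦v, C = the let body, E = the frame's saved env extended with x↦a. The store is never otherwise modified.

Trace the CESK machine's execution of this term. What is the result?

0. <C=(let x = ((λy. y) (0 * 1)) in 2), E=∅, S=∅, K=∅>
1. <C=((λy. y) (0 * 1)), E=∅, S=∅, K=[let x]>
2. <C=(λy. y), E=∅, S=∅, K=[arg :: let x]>
3. <C=(0 * 1), E=∅, S=∅, K=[fun :: let x]>
4. <C=0, E=∅, S=∅, K=[mulR :: fun :: let x]>
5. <C=1, E=∅, S=∅, K=[mulL(0) :: fun :: let x]>
6. <C=y, E={y↦0}, S={0↦0}, K=[let x]>
7. <C=2, E={x↦1}, S={0↦0, 1↦0}, K=∅>
→ final value 2

Answer: 2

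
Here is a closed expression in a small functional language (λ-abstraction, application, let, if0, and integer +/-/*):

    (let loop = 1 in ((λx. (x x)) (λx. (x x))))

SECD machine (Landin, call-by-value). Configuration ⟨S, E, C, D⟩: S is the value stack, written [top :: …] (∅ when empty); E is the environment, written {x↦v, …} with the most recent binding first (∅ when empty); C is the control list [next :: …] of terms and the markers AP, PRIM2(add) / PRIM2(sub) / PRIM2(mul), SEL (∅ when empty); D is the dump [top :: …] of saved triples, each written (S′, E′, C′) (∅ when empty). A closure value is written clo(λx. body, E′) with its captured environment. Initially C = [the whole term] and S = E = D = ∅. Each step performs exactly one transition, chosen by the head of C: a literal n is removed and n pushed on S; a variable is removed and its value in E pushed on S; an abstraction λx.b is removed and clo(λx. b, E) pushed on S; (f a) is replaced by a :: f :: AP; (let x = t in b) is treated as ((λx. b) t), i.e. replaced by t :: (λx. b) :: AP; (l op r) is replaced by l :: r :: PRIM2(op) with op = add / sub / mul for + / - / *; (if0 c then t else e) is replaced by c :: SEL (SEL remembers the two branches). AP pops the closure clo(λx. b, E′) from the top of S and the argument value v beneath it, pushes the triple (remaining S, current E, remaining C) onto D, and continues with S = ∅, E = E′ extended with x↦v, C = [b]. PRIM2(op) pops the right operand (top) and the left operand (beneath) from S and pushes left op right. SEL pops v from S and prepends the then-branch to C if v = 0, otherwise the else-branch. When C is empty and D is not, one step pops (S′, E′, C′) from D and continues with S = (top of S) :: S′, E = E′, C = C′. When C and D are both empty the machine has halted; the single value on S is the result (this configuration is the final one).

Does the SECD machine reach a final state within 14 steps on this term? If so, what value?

[0] <S=∅, E=∅, C=[(let loop = 1 in ((λx. (x x)) (λx. (x x))))], D=∅>
[1] <S=∅, E=∅, C=[1 :: (λloop. ((λx. (x x)) (λx. (x x)))) :: AP], D=∅>
[2] <S=[1], E=∅, C=[(λloop. ((λx. (x x)) (λx. (x x)))) :: AP], D=∅>
[3] <S=[clo(λloop. ((λx. (x x)) (λx. (x x))), ∅) :: 1], E=∅, C=[AP], D=∅>
[4] <S=∅, E={loop↦1}, C=[((λx. (x x)) (λx. (x x)))], D=[(∅, ∅, ∅)]>
[5] <S=∅, E={loop↦1}, C=[(λx. (x x)) :: (λx. (x x)) :: AP], D=[(∅, ∅, ∅)]>
[6] <S=[clo(λx. (x x), {loop↦1})], E={loop↦1}, C=[(λx. (x x)) :: AP], D=[(∅, ∅, ∅)]>
[7] <S=[clo(λx. (x x), {loop↦1}) :: clo(λx. (x x), {loop↦1})], E={loop↦1}, C=[AP], D=[(∅, ∅, ∅)]>
[8] <S=∅, E={x↦clo(λx. (x x), {loop↦1}), loop↦1}, C=[(x x)], D=[(∅, {loop↦1}, ∅) :: (∅, ∅, ∅)]>
[9] <S=∅, E={x↦clo(λx. (x x), {loop↦1}), loop↦1}, C=[x :: x :: AP], D=[(∅, {loop↦1}, ∅) :: (∅, ∅, ∅)]>
[10] <S=[clo(λx. (x x), {loop↦1})], E={x↦clo(λx. (x x), {loop↦1}), loop↦1}, C=[x :: AP], D=[(∅, {loop↦1}, ∅) :: (∅, ∅, ∅)]>
[11] <S=[clo(λx. (x x), {loop↦1}) :: clo(λx. (x x), {loop↦1})], E={x↦clo(λx. (x x), {loop↦1}), loop↦1}, C=[AP], D=[(∅, {loop↦1}, ∅) :: (∅, ∅, ∅)]>
[12] <S=∅, E={x↦clo(λx. (x x), {loop↦1}), loop↦1}, C=[(x x)], D=[(∅, {x↦clo(λx. (x x), {loop↦1}), loop↦1}, ∅) :: (∅, {loop↦1}, ∅) :: (∅, ∅, ∅)]>
[13] <S=∅, E={x↦clo(λx. (x x), {loop↦1}), loop↦1}, C=[x :: x :: AP], D=[(∅, {x↦clo(λx. (x x), {loop↦1}), loop↦1}, ∅) :: (∅, {loop↦1}, ∅) :: (∅, ∅, ∅)]>
[14] <S=[clo(λx. (x x), {loop↦1})], E={x↦clo(λx. (x x), {loop↦1}), loop↦1}, C=[x :: AP], D=[(∅, {x↦clo(λx. (x x), {loop↦1}), loop↦1}, ∅) :: (∅, {loop↦1}, ∅) :: (∅, ∅, ∅)]>
→ 14 transitions taken and the configuration is still not final: no result within 14 steps

Answer: DIVERGES (no final state within 14 steps)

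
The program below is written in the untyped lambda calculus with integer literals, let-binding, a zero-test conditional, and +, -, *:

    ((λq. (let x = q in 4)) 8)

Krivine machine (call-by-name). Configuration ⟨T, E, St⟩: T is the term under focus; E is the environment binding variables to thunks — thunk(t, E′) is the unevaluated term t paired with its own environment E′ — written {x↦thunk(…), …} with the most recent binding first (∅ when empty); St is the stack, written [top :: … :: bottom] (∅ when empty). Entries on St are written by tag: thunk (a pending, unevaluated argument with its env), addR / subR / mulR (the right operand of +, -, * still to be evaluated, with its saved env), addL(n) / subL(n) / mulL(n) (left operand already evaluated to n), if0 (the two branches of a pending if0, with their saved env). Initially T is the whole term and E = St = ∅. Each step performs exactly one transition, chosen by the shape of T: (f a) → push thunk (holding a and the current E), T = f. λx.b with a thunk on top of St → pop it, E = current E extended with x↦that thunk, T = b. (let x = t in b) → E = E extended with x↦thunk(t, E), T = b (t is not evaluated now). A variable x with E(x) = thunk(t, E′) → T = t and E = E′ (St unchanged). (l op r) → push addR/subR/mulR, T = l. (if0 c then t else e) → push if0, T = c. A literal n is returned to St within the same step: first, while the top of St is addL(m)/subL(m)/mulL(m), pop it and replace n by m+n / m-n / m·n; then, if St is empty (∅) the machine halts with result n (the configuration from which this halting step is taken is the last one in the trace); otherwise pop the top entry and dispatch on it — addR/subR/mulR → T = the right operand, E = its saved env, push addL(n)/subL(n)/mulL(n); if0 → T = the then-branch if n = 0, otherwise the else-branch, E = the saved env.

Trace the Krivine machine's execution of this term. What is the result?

Answer: 4

Machine steps:
t=0: <T=((λq. (let x = q in 4)) 8), E=∅, St=∅>
t=1: <T=(λq. (let x = q in 4)), E=∅, St=[thunk]>
t=2: <T=(let x = q in 4), E={q↦thunk(8, ∅)}, St=∅>
t=3: <T=4, E={x↦thunk(q, {q↦thunk(8, ∅)}), q↦thunk(8, ∅)}, St=∅>
→ final value 4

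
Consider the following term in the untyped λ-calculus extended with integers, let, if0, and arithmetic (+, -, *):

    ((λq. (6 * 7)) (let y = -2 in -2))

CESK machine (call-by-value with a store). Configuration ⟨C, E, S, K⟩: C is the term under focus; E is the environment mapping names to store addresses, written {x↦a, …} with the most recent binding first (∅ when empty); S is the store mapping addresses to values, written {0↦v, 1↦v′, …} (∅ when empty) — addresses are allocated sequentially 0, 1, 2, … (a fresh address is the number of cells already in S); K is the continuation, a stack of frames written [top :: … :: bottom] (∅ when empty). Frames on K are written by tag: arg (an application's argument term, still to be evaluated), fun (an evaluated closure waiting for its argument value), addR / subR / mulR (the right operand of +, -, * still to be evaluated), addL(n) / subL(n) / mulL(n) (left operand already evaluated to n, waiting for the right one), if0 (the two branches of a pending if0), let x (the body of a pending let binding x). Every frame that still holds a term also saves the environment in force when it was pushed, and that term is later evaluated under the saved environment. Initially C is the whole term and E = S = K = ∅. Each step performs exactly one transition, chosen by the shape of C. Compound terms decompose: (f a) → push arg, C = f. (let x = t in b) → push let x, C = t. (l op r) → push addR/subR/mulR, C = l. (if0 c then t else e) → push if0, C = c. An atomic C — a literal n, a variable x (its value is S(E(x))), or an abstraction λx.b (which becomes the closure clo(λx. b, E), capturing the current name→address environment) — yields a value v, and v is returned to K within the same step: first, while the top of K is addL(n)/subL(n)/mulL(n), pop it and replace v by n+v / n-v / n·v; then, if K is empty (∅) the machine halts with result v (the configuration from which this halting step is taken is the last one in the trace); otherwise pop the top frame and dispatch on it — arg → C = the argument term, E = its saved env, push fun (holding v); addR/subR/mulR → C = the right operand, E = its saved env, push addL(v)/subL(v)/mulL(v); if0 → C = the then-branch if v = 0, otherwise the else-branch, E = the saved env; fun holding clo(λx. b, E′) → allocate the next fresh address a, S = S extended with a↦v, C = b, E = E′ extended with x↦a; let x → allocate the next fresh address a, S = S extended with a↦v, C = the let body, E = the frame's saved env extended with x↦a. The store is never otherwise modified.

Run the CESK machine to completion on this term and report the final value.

Answer: 42

Machine steps:
step 0: [C=((λq. (6 * 7)) (let y = -2 in -2)) | E=∅ | S=∅ | K=∅]
step 1: [C=(λq. (6 * 7)) | E=∅ | S=∅ | K=[arg]]
step 2: [C=(let y = -2 in -2) | E=∅ | S=∅ | K=[fun]]
step 3: [C=-2 | E=∅ | S=∅ | K=[let y :: fun]]
step 4: [C=-2 | E={y↦0} | S={0↦-2} | K=[fun]]
step 5: [C=(6 * 7) | E={q↦1} | S={0↦-2, 1↦-2} | K=∅]
step 6: [C=6 | E={q↦1} | S={0↦-2, 1↦-2} | K=[mulR]]
step 7: [C=7 | E={q↦1} | S={0↦-2, 1↦-2} | K=[mulL(6)]]
→ final value 42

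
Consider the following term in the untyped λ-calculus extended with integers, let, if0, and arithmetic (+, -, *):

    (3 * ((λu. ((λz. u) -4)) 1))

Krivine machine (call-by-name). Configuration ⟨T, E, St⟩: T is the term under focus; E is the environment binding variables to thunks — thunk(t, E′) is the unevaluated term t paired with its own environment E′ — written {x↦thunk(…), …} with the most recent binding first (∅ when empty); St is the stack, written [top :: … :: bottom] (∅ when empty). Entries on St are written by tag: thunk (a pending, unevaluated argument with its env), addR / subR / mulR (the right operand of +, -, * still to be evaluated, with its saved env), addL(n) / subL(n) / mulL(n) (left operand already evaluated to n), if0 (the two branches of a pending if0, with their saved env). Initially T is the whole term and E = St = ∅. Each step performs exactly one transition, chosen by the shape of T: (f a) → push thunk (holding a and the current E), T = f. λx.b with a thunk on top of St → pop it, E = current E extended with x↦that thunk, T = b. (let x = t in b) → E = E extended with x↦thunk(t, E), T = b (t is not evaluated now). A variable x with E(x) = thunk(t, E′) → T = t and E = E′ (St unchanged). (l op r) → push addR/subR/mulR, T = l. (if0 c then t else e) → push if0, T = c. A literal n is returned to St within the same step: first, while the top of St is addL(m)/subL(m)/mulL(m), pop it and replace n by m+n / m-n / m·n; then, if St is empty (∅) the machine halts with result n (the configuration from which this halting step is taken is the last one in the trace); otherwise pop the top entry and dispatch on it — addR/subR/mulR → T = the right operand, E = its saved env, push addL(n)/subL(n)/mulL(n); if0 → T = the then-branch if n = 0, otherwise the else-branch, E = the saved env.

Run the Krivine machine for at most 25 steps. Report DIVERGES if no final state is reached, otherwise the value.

t=0: [T=(3 * ((λu. ((λz. u) -4)) 1)) | E=∅ | St=∅]
t=1: [T=3 | E=∅ | St=[mulR]]
t=2: [T=((λu. ((λz. u) -4)) 1) | E=∅ | St=[mulL(3)]]
t=3: [T=(λu. ((λz. u) -4)) | E=∅ | St=[thunk :: mulL(3)]]
t=4: [T=((λz. u) -4) | E={u↦thunk(1, ∅)} | St=[mulL(3)]]
t=5: [T=(λz. u) | E={u↦thunk(1, ∅)} | St=[thunk :: mulL(3)]]
t=6: [T=u | E={z↦thunk(-4, {u↦thunk(1, ∅)}), u↦thunk(1, ∅)} | St=[mulL(3)]]
t=7: [T=1 | E=∅ | St=[mulL(3)]]
→ final value 3

Answer: 3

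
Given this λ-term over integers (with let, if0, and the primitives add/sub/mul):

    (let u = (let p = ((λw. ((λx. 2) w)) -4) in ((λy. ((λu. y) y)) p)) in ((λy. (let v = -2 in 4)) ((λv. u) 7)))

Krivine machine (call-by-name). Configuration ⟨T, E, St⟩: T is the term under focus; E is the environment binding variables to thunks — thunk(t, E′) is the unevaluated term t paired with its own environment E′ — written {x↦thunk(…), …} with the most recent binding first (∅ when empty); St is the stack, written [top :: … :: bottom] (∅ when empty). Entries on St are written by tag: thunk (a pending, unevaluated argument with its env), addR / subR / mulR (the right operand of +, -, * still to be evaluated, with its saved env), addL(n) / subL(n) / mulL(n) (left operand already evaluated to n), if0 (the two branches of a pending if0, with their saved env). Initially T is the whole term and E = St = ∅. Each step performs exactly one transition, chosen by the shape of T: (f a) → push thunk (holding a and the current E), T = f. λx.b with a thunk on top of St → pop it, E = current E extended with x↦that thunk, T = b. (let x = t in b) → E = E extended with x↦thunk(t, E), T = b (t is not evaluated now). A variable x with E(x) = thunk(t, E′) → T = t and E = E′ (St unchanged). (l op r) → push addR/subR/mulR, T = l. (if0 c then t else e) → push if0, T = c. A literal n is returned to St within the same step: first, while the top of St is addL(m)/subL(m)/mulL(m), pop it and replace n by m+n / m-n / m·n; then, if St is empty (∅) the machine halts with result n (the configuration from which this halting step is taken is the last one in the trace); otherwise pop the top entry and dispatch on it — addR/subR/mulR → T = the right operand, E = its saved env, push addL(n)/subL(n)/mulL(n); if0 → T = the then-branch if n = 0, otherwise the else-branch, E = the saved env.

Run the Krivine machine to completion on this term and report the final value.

[0] ⟨T=(let u = (let p = ((λw. ((λx. 2) w)) -4) in ((λy. ((λu. y) y)) p)) in ((λy. (let v = -2 in 4)) ((λv. u) 7))); E=∅; St=∅⟩
[1] ⟨T=((λy. (let v = -2 in 4)) ((λv. u) 7)); E={u↦thunk((let p = ((λw. ((λx. 2) w)) -4) in ((λy. ((λu. y) y)) p)), ∅)}; St=∅⟩
[2] ⟨T=(λy. (let v = -2 in 4)); E={u↦thunk((let p = ((λw. ((λx. 2) w)) -4) in ((λy. ((λu. y) y)) p)), ∅)}; St=[thunk]⟩
[3] ⟨T=(let v = -2 in 4); E={y↦thunk(((λv. u) 7), {u↦thunk((let p = ((λw. ((λx. 2) w)) -4) in ((λy. ((λu. y) y)) p)), ∅)}), u↦thunk((let p = ((λw. ((λx. 2) w)) -4) in ((λy. ((λu. y) y)) p)), ∅)}; St=∅⟩
[4] ⟨T=4; E={v↦thunk(-2, {y↦thunk(((λv. u) 7), {u↦thunk((let p = ((λw. ((λx. 2) w)) -4) in ((λy. ((λu. y) y)) p)), ∅)}), u↦thunk((let p = ((λw. ((λx. 2) w)) -4) in ((λy. ((λu. y) y)) p)), ∅)}), y↦thunk(((λv. u) 7), {u↦thunk((let p = ((λw. ((λx. 2) w)) -4) in ((λy. ((λu. y) y)) p)), ∅)}), u↦thunk((let p = ((λw. ((λx. 2) w)) -4) in ((λy. ((λu. y) y)) p)), ∅)}; St=∅⟩
→ final value 4

Answer: 4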